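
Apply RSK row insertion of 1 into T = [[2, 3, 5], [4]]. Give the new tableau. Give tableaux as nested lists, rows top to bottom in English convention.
In row 1, 1 replaces 2 (the leftmost entry greater than 1); 2 is bumped to row 2. In row 2, 2 replaces 4 (the leftmost entry greater than 2); 4 is bumped to row 3. 4 starts a new row 3. The new tableau is [[1, 3, 5], [2], [4]].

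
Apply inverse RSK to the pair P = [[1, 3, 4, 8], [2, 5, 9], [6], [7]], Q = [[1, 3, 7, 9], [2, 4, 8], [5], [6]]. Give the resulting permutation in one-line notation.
2 1 7 6 5 3 9 4 8

Reverse RSK: for i = n, n-1, ..., 1, locate i in Q, remove the corresponding corner cell from P, and reverse-bump its entry up through P; the value ejected from row 1 is w(i).

So w = 2 1 7 6 5 3 9 4 8.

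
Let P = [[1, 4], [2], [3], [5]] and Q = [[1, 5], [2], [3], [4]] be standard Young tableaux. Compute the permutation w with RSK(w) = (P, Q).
Reverse the RSK construction: for i from n down to 1, find the cell of Q containing i, remove the entry at that cell from P, and reverse-bump it up through P; the value ejected from row 1 is w(i).

Step i=5: Q has 5 at row 1, column 2; remove that cell from P, ejecting 4. So w(5) = 4. P is now [[1], [2], [3], [5]].
Step i=4: Q has 4 at row 4, column 1; remove 5 from row 4 of P and reverse-bump: 5 enters row 3 and ejects 3; 3 enters row 2 and ejects 2; 2 enters row 1 and ejects 1. So w(4) = 1. P is now [[2], [3], [5]].
Step i=3: Q has 3 at row 3, column 1; remove 5 from row 3 of P and reverse-bump: 5 enters row 2 and ejects 3; 3 enters row 1 and ejects 2. So w(3) = 2. P is now [[3], [5]].
Step i=2: Q has 2 at row 2, column 1; remove 5 from row 2 of P and reverse-bump: 5 enters row 1 and ejects 3. So w(2) = 3. P is now [[5]].
Step i=1: Q has 1 at row 1, column 1; remove that cell from P, ejecting 5. So w(1) = 5. P is now [].

So w = 5 3 2 1 4.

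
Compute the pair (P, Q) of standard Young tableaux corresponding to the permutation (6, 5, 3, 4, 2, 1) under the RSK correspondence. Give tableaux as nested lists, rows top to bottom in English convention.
P = [[1, 4], [2], [3], [5], [6]], Q = [[1, 4], [2], [3], [5], [6]]

Insert each entry of the permutation into P by Schensted row insertion, recording in Q the position of each new cell.

After inserting 6: P = [[6]].
After inserting 5: P = [[5], [6]].
After inserting 3: P = [[3], [5], [6]].
After inserting 4: P = [[3, 4], [5], [6]].
After inserting 2: P = [[2, 4], [3], [5], [6]].
After inserting 1: P = [[1, 4], [2], [3], [5], [6]].

So P = [[1, 4], [2], [3], [5], [6]], Q = [[1, 4], [2], [3], [5], [6]].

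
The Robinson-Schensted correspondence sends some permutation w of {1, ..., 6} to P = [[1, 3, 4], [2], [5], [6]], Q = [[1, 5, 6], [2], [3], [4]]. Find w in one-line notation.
Reverse the RSK construction: for i from n down to 1, find the cell of Q containing i, remove the entry at that cell from P, and reverse-bump it up through P; the value ejected from row 1 is w(i).

Step i=6: Q has 6 at row 1, column 3; remove that cell from P, ejecting 4. So w(6) = 4. P is now [[1, 3], [2], [5], [6]].
Step i=5: Q has 5 at row 1, column 2; remove that cell from P, ejecting 3. So w(5) = 3. P is now [[1], [2], [5], [6]].
Step i=4: Q has 4 at row 4, column 1; remove 6 from row 4 of P and reverse-bump: 6 enters row 3 and ejects 5; 5 enters row 2 and ejects 2; 2 enters row 1 and ejects 1. So w(4) = 1. P is now [[2], [5], [6]].
Step i=3: Q has 3 at row 3, column 1; remove 6 from row 3 of P and reverse-bump: 6 enters row 2 and ejects 5; 5 enters row 1 and ejects 2. So w(3) = 2. P is now [[5], [6]].
Step i=2: Q has 2 at row 2, column 1; remove 6 from row 2 of P and reverse-bump: 6 enters row 1 and ejects 5. So w(2) = 5. P is now [[6]].
Step i=1: Q has 1 at row 1, column 1; remove that cell from P, ejecting 6. So w(1) = 6. P is now [].

So w = 6 5 2 1 3 4.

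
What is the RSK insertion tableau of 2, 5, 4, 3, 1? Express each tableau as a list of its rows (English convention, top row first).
P = [[1, 3], [2], [4], [5]]

Insert 2: appended to row 1. P = [[2]].
Insert 5: appended to row 1. P = [[2, 5]].
Insert 4: 4 bumps 5 from row 1; 5 starts row 2. P = [[2, 4], [5]].
Insert 3: 3 bumps 4 from row 1; 4 bumps 5 from row 2; 5 starts row 3. P = [[2, 3], [4], [5]].
Insert 1: 1 bumps 2 from row 1; 2 bumps 4 from row 2; 4 bumps 5 from row 3; 5 starts row 4. P = [[1, 3], [2], [4], [5]].

So P = [[1, 3], [2], [4], [5]].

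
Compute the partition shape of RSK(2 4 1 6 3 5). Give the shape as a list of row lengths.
[3, 3]

Row-insert each entry into an empty tableau.

After inserting 2: P = [[2]].
After inserting 4: P = [[2, 4]].
After inserting 1: P = [[1, 4], [2]].
After inserting 6: P = [[1, 4, 6], [2]].
After inserting 3: P = [[1, 3, 6], [2, 4]].
After inserting 5: P = [[1, 3, 5], [2, 4, 6]].

The final insertion tableau P = [[1, 3, 5], [2, 4, 6]] has shape [3, 3].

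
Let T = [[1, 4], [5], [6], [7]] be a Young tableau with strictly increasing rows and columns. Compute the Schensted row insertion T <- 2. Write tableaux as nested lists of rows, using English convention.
In row 1, 2 replaces 4 (the leftmost entry greater than 2); 4 is bumped to row 2. In row 2, 4 replaces 5 (the leftmost entry greater than 4); 5 is bumped to row 3. In row 3, 5 replaces 6 (the leftmost entry greater than 5); 6 is bumped to row 4. In row 4, 6 replaces 7 (the leftmost entry greater than 6); 7 is bumped to row 5. 7 starts a new row 5. The new tableau is [[1, 2], [4], [5], [6], [7]].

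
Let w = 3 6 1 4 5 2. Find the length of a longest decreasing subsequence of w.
3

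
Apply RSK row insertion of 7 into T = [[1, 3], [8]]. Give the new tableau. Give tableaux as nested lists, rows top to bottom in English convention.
[[1, 3, 7], [8]]

7 is larger than every entry of row 1, so it is appended to row 1. The new tableau is [[1, 3, 7], [8]].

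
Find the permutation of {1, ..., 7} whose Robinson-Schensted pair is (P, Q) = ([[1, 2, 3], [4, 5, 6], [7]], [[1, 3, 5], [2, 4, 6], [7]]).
4 1 5 2 7 6 3

Reverse the RSK construction: for i from n down to 1, find the cell of Q containing i, remove the entry at that cell from P, and reverse-bump it up through P; the value ejected from row 1 is w(i).

Step i=7: Q has 7 at row 3, column 1; remove 7 from row 3 of P and reverse-bump: 7 enters row 2 and ejects 6; 6 enters row 1 and ejects 3. So w(7) = 3. P is now [[1, 2, 6], [4, 5, 7]].
Step i=6: Q has 6 at row 2, column 3; remove 7 from row 2 of P and reverse-bump: 7 enters row 1 and ejects 6. So w(6) = 6. P is now [[1, 2, 7], [4, 5]].
Step i=5: Q has 5 at row 1, column 3; remove that cell from P, ejecting 7. So w(5) = 7. P is now [[1, 2], [4, 5]].
Step i=4: Q has 4 at row 2, column 2; remove 5 from row 2 of P and reverse-bump: 5 enters row 1 and ejects 2. So w(4) = 2. P is now [[1, 5], [4]].
Step i=3: Q has 3 at row 1, column 2; remove that cell from P, ejecting 5. So w(3) = 5. P is now [[1], [4]].
Step i=2: Q has 2 at row 2, column 1; remove 4 from row 2 of P and reverse-bump: 4 enters row 1 and ejects 1. So w(2) = 1. P is now [[4]].
Step i=1: Q has 1 at row 1, column 1; remove that cell from P, ejecting 4. So w(1) = 4. P is now [].

So w = 4 1 5 2 7 6 3.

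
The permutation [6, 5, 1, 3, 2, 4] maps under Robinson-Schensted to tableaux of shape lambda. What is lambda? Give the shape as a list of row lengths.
[3, 1, 1, 1]

RSK row insertion gives P = [[1, 2, 4], [3], [5], [6]], which has shape [3, 1, 1, 1].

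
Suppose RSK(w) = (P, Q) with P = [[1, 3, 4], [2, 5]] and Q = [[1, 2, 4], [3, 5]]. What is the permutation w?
2 3 1 5 4

Reverse the RSK construction: for i from n down to 1, find the cell of Q containing i, remove the entry at that cell from P, and reverse-bump it up through P; the value ejected from row 1 is w(i).

Step i=5: Q has 5 at row 2, column 2; remove 5 from row 2 of P and reverse-bump: 5 enters row 1 and ejects 4. So w(5) = 4. P is now [[1, 3, 5], [2]].
Step i=4: Q has 4 at row 1, column 3; remove that cell from P, ejecting 5. So w(4) = 5. P is now [[1, 3], [2]].
Step i=3: Q has 3 at row 2, column 1; remove 2 from row 2 of P and reverse-bump: 2 enters row 1 and ejects 1. So w(3) = 1. P is now [[2, 3]].
Step i=2: Q has 2 at row 1, column 2; remove that cell from P, ejecting 3. So w(2) = 3. P is now [[2]].
Step i=1: Q has 1 at row 1, column 1; remove that cell from P, ejecting 2. So w(1) = 2. P is now [].

So w = 2 3 1 5 4.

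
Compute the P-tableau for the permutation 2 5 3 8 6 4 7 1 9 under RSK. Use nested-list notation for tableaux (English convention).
Insert 2: appended to row 1. P = [[2]].
Insert 5: appended to row 1. P = [[2, 5]].
Insert 3: 3 bumps 5 from row 1; 5 starts row 2. P = [[2, 3], [5]].
Insert 8: appended to row 1. P = [[2, 3, 8], [5]].
Insert 6: 6 bumps 8 from row 1; 8 appends to row 2. P = [[2, 3, 6], [5, 8]].
Insert 4: 4 bumps 6 from row 1; 6 bumps 8 from row 2; 8 starts row 3. P = [[2, 3, 4], [5, 6], [8]].
Insert 7: appended to row 1. P = [[2, 3, 4, 7], [5, 6], [8]].
Insert 1: 1 bumps 2 from row 1; 2 bumps 5 from row 2; 5 bumps 8 from row 3; 8 starts row 4. P = [[1, 3, 4, 7], [2, 6], [5], [8]].
Insert 9: appended to row 1. P = [[1, 3, 4, 7, 9], [2, 6], [5], [8]].

So P = [[1, 3, 4, 7, 9], [2, 6], [5], [8]].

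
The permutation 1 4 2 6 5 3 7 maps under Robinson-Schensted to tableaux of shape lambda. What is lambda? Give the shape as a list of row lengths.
Row-insert each entry into an empty tableau.

After inserting 1: P = [[1]].
After inserting 4: P = [[1, 4]].
After inserting 2: P = [[1, 2], [4]].
After inserting 6: P = [[1, 2, 6], [4]].
After inserting 5: P = [[1, 2, 5], [4, 6]].
After inserting 3: P = [[1, 2, 3], [4, 5], [6]].
After inserting 7: P = [[1, 2, 3, 7], [4, 5], [6]].

The final insertion tableau P = [[1, 2, 3, 7], [4, 5], [6]] has shape [4, 2, 1].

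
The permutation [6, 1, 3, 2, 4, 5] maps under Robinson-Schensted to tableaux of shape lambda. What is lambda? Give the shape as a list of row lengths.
Row-insert each entry into an empty tableau.

After inserting 6: P = [[6]].
After inserting 1: P = [[1], [6]].
After inserting 3: P = [[1, 3], [6]].
After inserting 2: P = [[1, 2], [3], [6]].
After inserting 4: P = [[1, 2, 4], [3], [6]].
After inserting 5: P = [[1, 2, 4, 5], [3], [6]].

The final insertion tableau P = [[1, 2, 4, 5], [3], [6]] has shape [4, 1, 1].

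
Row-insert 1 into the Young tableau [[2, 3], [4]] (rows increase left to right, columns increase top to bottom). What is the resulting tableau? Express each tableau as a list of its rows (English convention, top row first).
In row 1, 1 replaces 2 (the leftmost entry greater than 1); 2 is bumped to row 2. In row 2, 2 replaces 4 (the leftmost entry greater than 2); 4 is bumped to row 3. 4 starts a new row 3. The new tableau is [[1, 3], [2], [4]].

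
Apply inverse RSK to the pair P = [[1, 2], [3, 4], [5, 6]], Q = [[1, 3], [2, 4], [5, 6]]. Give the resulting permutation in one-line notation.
5 3 6 4 1 2

Reverse the RSK construction: for i from n down to 1, find the cell of Q containing i, remove the entry at that cell from P, and reverse-bump it up through P; the value ejected from row 1 is w(i).

Step i=6: Q has 6 at row 3, column 2; remove 6 from row 3 of P and reverse-bump: 6 enters row 2 and ejects 4; 4 enters row 1 and ejects 2. So w(6) = 2. P is now [[1, 4], [3, 6], [5]].
Step i=5: Q has 5 at row 3, column 1; remove 5 from row 3 of P and reverse-bump: 5 enters row 2 and ejects 3; 3 enters row 1 and ejects 1. So w(5) = 1. P is now [[3, 4], [5, 6]].
Step i=4: Q has 4 at row 2, column 2; remove 6 from row 2 of P and reverse-bump: 6 enters row 1 and ejects 4. So w(4) = 4. P is now [[3, 6], [5]].
Step i=3: Q has 3 at row 1, column 2; remove that cell from P, ejecting 6. So w(3) = 6. P is now [[3], [5]].
Step i=2: Q has 2 at row 2, column 1; remove 5 from row 2 of P and reverse-bump: 5 enters row 1 and ejects 3. So w(2) = 3. P is now [[5]].
Step i=1: Q has 1 at row 1, column 1; remove that cell from P, ejecting 5. So w(1) = 5. P is now [].

So w = 5 3 6 4 1 2.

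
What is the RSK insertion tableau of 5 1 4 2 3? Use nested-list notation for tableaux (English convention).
P = [[1, 2, 3], [4], [5]]

After inserting 5: P = [[5]].
After inserting 1: P = [[1], [5]].
After inserting 4: P = [[1, 4], [5]].
After inserting 2: P = [[1, 2], [4], [5]].
After inserting 3: P = [[1, 2, 3], [4], [5]].

So P = [[1, 2, 3], [4], [5]].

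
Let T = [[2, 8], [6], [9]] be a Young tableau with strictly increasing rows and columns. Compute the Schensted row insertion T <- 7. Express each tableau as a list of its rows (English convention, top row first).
In row 1, 7 replaces 8 (the leftmost entry greater than 7); 8 is bumped to row 2. 8 is appended to row 2. The new tableau is [[2, 7], [6, 8], [9]].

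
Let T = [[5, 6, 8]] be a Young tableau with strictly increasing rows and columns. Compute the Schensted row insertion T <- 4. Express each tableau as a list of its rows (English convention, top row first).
In row 1, 4 replaces 5 (the leftmost entry greater than 4); 5 is bumped to row 2. 5 starts a new row 2. The new tableau is [[4, 6, 8], [5]].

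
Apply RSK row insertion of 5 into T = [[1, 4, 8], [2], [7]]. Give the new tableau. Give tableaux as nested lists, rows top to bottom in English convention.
In row 1, 5 replaces 8 (the leftmost entry greater than 5); 8 is bumped to row 2. 8 is appended to row 2. The new tableau is [[1, 4, 5], [2, 8], [7]].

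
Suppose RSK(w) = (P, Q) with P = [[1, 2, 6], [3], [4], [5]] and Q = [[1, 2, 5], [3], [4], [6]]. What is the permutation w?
Reverse the RSK construction: for i from n down to 1, find the cell of Q containing i, remove the entry at that cell from P, and reverse-bump it up through P; the value ejected from row 1 is w(i).

Step i=6: Q has 6 at row 4, column 1; remove 5 from row 4 of P and reverse-bump: 5 enters row 3 and ejects 4; 4 enters row 2 and ejects 3; 3 enters row 1 and ejects 2. So w(6) = 2. P is now [[1, 3, 6], [4], [5]].
Step i=5: Q has 5 at row 1, column 3; remove that cell from P, ejecting 6. So w(5) = 6. P is now [[1, 3], [4], [5]].
Step i=4: Q has 4 at row 3, column 1; remove 5 from row 3 of P and reverse-bump: 5 enters row 2 and ejects 4; 4 enters row 1 and ejects 3. So w(4) = 3. P is now [[1, 4], [5]].
Step i=3: Q has 3 at row 2, column 1; remove 5 from row 2 of P and reverse-bump: 5 enters row 1 and ejects 4. So w(3) = 4. P is now [[1, 5]].
Step i=2: Q has 2 at row 1, column 2; remove that cell from P, ejecting 5. So w(2) = 5. P is now [[1]].
Step i=1: Q has 1 at row 1, column 1; remove that cell from P, ejecting 1. So w(1) = 1. P is now [].

So w = 1 5 4 3 6 2.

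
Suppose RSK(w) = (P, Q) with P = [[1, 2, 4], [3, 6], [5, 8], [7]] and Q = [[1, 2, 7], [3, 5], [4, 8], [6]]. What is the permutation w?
7 8 5 1 3 2 6 4

Reverse the RSK construction: for i from n down to 1, find the cell of Q containing i, remove the entry at that cell from P, and reverse-bump it up through P; the value ejected from row 1 is w(i).

Step i=8: Q has 8 at row 3, column 2; remove 8 from row 3 of P and reverse-bump: 8 enters row 2 and ejects 6; 6 enters row 1 and ejects 4. So w(8) = 4. P is now [[1, 2, 6], [3, 8], [5], [7]].
Step i=7: Q has 7 at row 1, column 3; remove that cell from P, ejecting 6. So w(7) = 6. P is now [[1, 2], [3, 8], [5], [7]].
Step i=6: Q has 6 at row 4, column 1; remove 7 from row 4 of P and reverse-bump: 7 enters row 3 and ejects 5; 5 enters row 2 and ejects 3; 3 enters row 1 and ejects 2. So w(6) = 2. P is now [[1, 3], [5, 8], [7]].
Step i=5: Q has 5 at row 2, column 2; remove 8 from row 2 of P and reverse-bump: 8 enters row 1 and ejects 3. So w(5) = 3. P is now [[1, 8], [5], [7]].
Step i=4: Q has 4 at row 3, column 1; remove 7 from row 3 of P and reverse-bump: 7 enters row 2 and ejects 5; 5 enters row 1 and ejects 1. So w(4) = 1. P is now [[5, 8], [7]].
Step i=3: Q has 3 at row 2, column 1; remove 7 from row 2 of P and reverse-bump: 7 enters row 1 and ejects 5. So w(3) = 5. P is now [[7, 8]].
Step i=2: Q has 2 at row 1, column 2; remove that cell from P, ejecting 8. So w(2) = 8. P is now [[7]].
Step i=1: Q has 1 at row 1, column 1; remove that cell from P, ejecting 7. So w(1) = 7. P is now [].

So w = 7 8 5 1 3 2 6 4.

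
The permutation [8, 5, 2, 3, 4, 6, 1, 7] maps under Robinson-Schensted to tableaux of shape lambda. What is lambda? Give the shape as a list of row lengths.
RSK row insertion gives P = [[1, 3, 4, 6, 7], [2], [5], [8]], which has shape [5, 1, 1, 1].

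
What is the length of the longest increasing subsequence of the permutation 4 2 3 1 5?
3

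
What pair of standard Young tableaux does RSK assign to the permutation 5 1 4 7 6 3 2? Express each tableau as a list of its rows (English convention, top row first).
P = [[1, 2, 6], [3, 7], [4], [5]], Q = [[1, 3, 4], [2, 5], [6], [7]]

Insert each entry of the permutation into P by Schensted row insertion, recording in Q the position of each new cell.

Insert 5: appended to row 1. P = [[5]].
Insert 1: 1 bumps 5 from row 1; 5 starts row 2. P = [[1], [5]].
Insert 4: appended to row 1. P = [[1, 4], [5]].
Insert 7: appended to row 1. P = [[1, 4, 7], [5]].
Insert 6: 6 bumps 7 from row 1; 7 appends to row 2. P = [[1, 4, 6], [5, 7]].
Insert 3: 3 bumps 4 from row 1; 4 bumps 5 from row 2; 5 starts row 3. P = [[1, 3, 6], [4, 7], [5]].
Insert 2: 2 bumps 3 from row 1; 3 bumps 4 from row 2; 4 bumps 5 from row 3; 5 starts row 4. P = [[1, 2, 6], [3, 7], [4], [5]].

So P = [[1, 2, 6], [3, 7], [4], [5]], Q = [[1, 3, 4], [2, 5], [6], [7]].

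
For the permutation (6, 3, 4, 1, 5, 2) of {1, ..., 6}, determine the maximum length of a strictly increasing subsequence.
3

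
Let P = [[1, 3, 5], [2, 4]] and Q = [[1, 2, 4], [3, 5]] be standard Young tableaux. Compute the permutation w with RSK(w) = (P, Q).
2 4 1 5 3

Reverse the RSK construction: for i from n down to 1, find the cell of Q containing i, remove the entry at that cell from P, and reverse-bump it up through P; the value ejected from row 1 is w(i).

Step i=5: Q has 5 at row 2, column 2; remove 4 from row 2 of P and reverse-bump: 4 enters row 1 and ejects 3. So w(5) = 3. P is now [[1, 4, 5], [2]].
Step i=4: Q has 4 at row 1, column 3; remove that cell from P, ejecting 5. So w(4) = 5. P is now [[1, 4], [2]].
Step i=3: Q has 3 at row 2, column 1; remove 2 from row 2 of P and reverse-bump: 2 enters row 1 and ejects 1. So w(3) = 1. P is now [[2, 4]].
Step i=2: Q has 2 at row 1, column 2; remove that cell from P, ejecting 4. So w(2) = 4. P is now [[2]].
Step i=1: Q has 1 at row 1, column 1; remove that cell from P, ejecting 2. So w(1) = 2. P is now [].

So w = 2 4 1 5 3.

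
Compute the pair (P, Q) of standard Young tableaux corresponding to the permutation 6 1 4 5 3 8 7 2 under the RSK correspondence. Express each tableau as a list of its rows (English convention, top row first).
P = [[1, 2, 5, 7], [3, 8], [4], [6]], Q = [[1, 3, 4, 6], [2, 7], [5], [8]]

Insert each entry of the permutation into P by Schensted row insertion, recording in Q the position of each new cell.

Insert 6: appended to row 1. P = [[6]].
Insert 1: 1 bumps 6 from row 1; 6 starts row 2. P = [[1], [6]].
Insert 4: appended to row 1. P = [[1, 4], [6]].
Insert 5: appended to row 1. P = [[1, 4, 5], [6]].
Insert 3: 3 bumps 4 from row 1; 4 bumps 6 from row 2; 6 starts row 3. P = [[1, 3, 5], [4], [6]].
Insert 8: appended to row 1. P = [[1, 3, 5, 8], [4], [6]].
Insert 7: 7 bumps 8 from row 1; 8 appends to row 2. P = [[1, 3, 5, 7], [4, 8], [6]].
Insert 2: 2 bumps 3 from row 1; 3 bumps 4 from row 2; 4 bumps 6 from row 3; 6 starts row 4. P = [[1, 2, 5, 7], [3, 8], [4], [6]].

So P = [[1, 2, 5, 7], [3, 8], [4], [6]], Q = [[1, 3, 4, 6], [2, 7], [5], [8]].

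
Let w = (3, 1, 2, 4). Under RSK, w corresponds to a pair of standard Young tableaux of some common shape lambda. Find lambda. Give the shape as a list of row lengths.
[3, 1]

Row-insert each entry into an empty tableau.

After inserting 3: P = [[3]].
After inserting 1: P = [[1], [3]].
After inserting 2: P = [[1, 2], [3]].
After inserting 4: P = [[1, 2, 4], [3]].

The final insertion tableau P = [[1, 2, 4], [3]] has shape [3, 1].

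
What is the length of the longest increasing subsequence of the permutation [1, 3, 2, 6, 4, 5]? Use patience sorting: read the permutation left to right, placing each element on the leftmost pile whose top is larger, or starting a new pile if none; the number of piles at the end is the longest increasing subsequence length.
1: new pile. tops = [1]
3: new pile. tops = [1, 3]
2: onto pile 2 (replacing 3). tops = [1, 2]
6: new pile. tops = [1, 2, 6]
4: onto pile 3 (replacing 6). tops = [1, 2, 4]
5: new pile. tops = [1, 2, 4, 5]

4 piles, so the longest increasing subsequence has length 4.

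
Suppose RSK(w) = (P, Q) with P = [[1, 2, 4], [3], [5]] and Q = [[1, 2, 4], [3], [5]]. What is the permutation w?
Reverse the RSK construction: for i from n down to 1, find the cell of Q containing i, remove the entry at that cell from P, and reverse-bump it up through P; the value ejected from row 1 is w(i).

Step i=5: Q has 5 at row 3, column 1; remove 5 from row 3 of P and reverse-bump: 5 enters row 2 and ejects 3; 3 enters row 1 and ejects 2. So w(5) = 2. P is now [[1, 3, 4], [5]].
Step i=4: Q has 4 at row 1, column 3; remove that cell from P, ejecting 4. So w(4) = 4. P is now [[1, 3], [5]].
Step i=3: Q has 3 at row 2, column 1; remove 5 from row 2 of P and reverse-bump: 5 enters row 1 and ejects 3. So w(3) = 3. P is now [[1, 5]].
Step i=2: Q has 2 at row 1, column 2; remove that cell from P, ejecting 5. So w(2) = 5. P is now [[1]].
Step i=1: Q has 1 at row 1, column 1; remove that cell from P, ejecting 1. So w(1) = 1. P is now [].

So w = 1 5 3 4 2.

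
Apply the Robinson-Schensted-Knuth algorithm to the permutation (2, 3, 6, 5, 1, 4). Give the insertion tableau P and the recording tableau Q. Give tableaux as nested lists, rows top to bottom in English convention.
P = [[1, 3, 4], [2, 5], [6]], Q = [[1, 2, 3], [4, 6], [5]]

Insert each entry of the permutation into P by Schensted row insertion, recording in Q the position of each new cell.

Insert 2: appended to row 1. P = [[2]].
Insert 3: appended to row 1. P = [[2, 3]].
Insert 6: appended to row 1. P = [[2, 3, 6]].
Insert 5: 5 bumps 6 from row 1; 6 starts row 2. P = [[2, 3, 5], [6]].
Insert 1: 1 bumps 2 from row 1; 2 bumps 6 from row 2; 6 starts row 3. P = [[1, 3, 5], [2], [6]].
Insert 4: 4 bumps 5 from row 1; 5 appends to row 2. P = [[1, 3, 4], [2, 5], [6]].

So P = [[1, 3, 4], [2, 5], [6]], Q = [[1, 2, 3], [4, 6], [5]].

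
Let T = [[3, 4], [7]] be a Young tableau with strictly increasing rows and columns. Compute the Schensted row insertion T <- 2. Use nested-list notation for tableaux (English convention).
In row 1, 2 replaces 3 (the leftmost entry greater than 2); 3 is bumped to row 2. In row 2, 3 replaces 7 (the leftmost entry greater than 3); 7 is bumped to row 3. 7 starts a new row 3. The new tableau is [[2, 4], [3], [7]].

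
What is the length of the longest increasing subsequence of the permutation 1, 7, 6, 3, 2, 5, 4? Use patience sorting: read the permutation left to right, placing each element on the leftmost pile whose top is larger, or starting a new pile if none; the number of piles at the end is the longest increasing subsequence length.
3

1: new pile. tops = [1]
7: new pile. tops = [1, 7]
6: onto pile 2 (replacing 7). tops = [1, 6]
3: onto pile 2 (replacing 6). tops = [1, 3]
2: onto pile 2 (replacing 3). tops = [1, 2]
5: new pile. tops = [1, 2, 5]
4: onto pile 3 (replacing 5). tops = [1, 2, 4]

3 piles, so the longest increasing subsequence has length 3.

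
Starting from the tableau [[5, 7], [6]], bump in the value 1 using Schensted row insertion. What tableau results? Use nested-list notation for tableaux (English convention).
In row 1, 1 replaces 5 (the leftmost entry greater than 1); 5 is bumped to row 2. In row 2, 5 replaces 6 (the leftmost entry greater than 5); 6 is bumped to row 3. 6 starts a new row 3. The new tableau is [[1, 7], [5], [6]].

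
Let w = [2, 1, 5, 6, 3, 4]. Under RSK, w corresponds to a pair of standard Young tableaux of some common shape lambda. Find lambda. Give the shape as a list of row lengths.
Row-insert each entry into an empty tableau.

After inserting 2: P = [[2]].
After inserting 1: P = [[1], [2]].
After inserting 5: P = [[1, 5], [2]].
After inserting 6: P = [[1, 5, 6], [2]].
After inserting 3: P = [[1, 3, 6], [2, 5]].
After inserting 4: P = [[1, 3, 4], [2, 5, 6]].

The final insertion tableau P = [[1, 3, 4], [2, 5, 6]] has shape [3, 3].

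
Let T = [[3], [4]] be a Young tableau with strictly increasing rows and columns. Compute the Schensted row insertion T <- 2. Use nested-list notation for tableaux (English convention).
[[2], [3], [4]]

In row 1, 2 replaces 3 (the leftmost entry greater than 2); 3 is bumped to row 2. In row 2, 3 replaces 4 (the leftmost entry greater than 3); 4 is bumped to row 3. 4 starts a new row 3. The new tableau is [[2], [3], [4]].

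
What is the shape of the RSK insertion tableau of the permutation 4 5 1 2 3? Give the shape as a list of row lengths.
[3, 2]

RSK row insertion gives P = [[1, 2, 3], [4, 5]], which has shape [3, 2].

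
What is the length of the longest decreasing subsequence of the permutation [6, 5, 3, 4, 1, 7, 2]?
4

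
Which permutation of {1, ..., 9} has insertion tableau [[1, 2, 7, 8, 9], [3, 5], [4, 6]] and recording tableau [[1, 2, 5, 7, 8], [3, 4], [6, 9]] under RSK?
4 6 3 5 7 1 8 9 2

Reverse the RSK construction: for i from n down to 1, find the cell of Q containing i, remove the entry at that cell from P, and reverse-bump it up through P; the value ejected from row 1 is w(i).

Step i=9: Q has 9 at row 3, column 2; remove 6 from row 3 of P and reverse-bump: 6 enters row 2 and ejects 5; 5 enters row 1 and ejects 2. So w(9) = 2. P is now [[1, 5, 7, 8, 9], [3, 6], [4]].
Step i=8: Q has 8 at row 1, column 5; remove that cell from P, ejecting 9. So w(8) = 9. P is now [[1, 5, 7, 8], [3, 6], [4]].
Step i=7: Q has 7 at row 1, column 4; remove that cell from P, ejecting 8. So w(7) = 8. P is now [[1, 5, 7], [3, 6], [4]].
Step i=6: Q has 6 at row 3, column 1; remove 4 from row 3 of P and reverse-bump: 4 enters row 2 and ejects 3; 3 enters row 1 and ejects 1. So w(6) = 1. P is now [[3, 5, 7], [4, 6]].
Step i=5: Q has 5 at row 1, column 3; remove that cell from P, ejecting 7. So w(5) = 7. P is now [[3, 5], [4, 6]].
Step i=4: Q has 4 at row 2, column 2; remove 6 from row 2 of P and reverse-bump: 6 enters row 1 and ejects 5. So w(4) = 5. P is now [[3, 6], [4]].
Step i=3: Q has 3 at row 2, column 1; remove 4 from row 2 of P and reverse-bump: 4 enters row 1 and ejects 3. So w(3) = 3. P is now [[4, 6]].
Step i=2: Q has 2 at row 1, column 2; remove that cell from P, ejecting 6. So w(2) = 6. P is now [[4]].
Step i=1: Q has 1 at row 1, column 1; remove that cell from P, ejecting 4. So w(1) = 4. P is now [].

So w = 4 6 3 5 7 1 8 9 2.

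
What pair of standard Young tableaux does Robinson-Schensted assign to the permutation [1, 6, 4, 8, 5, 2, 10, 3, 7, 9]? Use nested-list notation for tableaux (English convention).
P = [[1, 2, 3, 7, 9], [4, 5, 10], [6, 8]], Q = [[1, 2, 4, 7, 10], [3, 5, 9], [6, 8]]

Insert each entry of the permutation into P by Schensted row insertion, recording in Q the position of each new cell.

Insert 1: appended to row 1. P = [[1]], Q = [[1]].
Insert 6: appended to row 1. P = [[1, 6]], Q = [[1, 2]].
Insert 4: 4 bumps 6 from row 1; 6 starts row 2. P = [[1, 4], [6]], Q = [[1, 2], [3]].
Insert 8: appended to row 1. P = [[1, 4, 8], [6]], Q = [[1, 2, 4], [3]].
Insert 5: 5 bumps 8 from row 1; 8 appends to row 2. P = [[1, 4, 5], [6, 8]], Q = [[1, 2, 4], [3, 5]].
Insert 2: 2 bumps 4 from row 1; 4 bumps 6 from row 2; 6 starts row 3. P = [[1, 2, 5], [4, 8], [6]], Q = [[1, 2, 4], [3, 5], [6]].
Insert 10: appended to row 1. P = [[1, 2, 5, 10], [4, 8], [6]], Q = [[1, 2, 4, 7], [3, 5], [6]].
Insert 3: 3 bumps 5 from row 1; 5 bumps 8 from row 2; 8 appends to row 3. P = [[1, 2, 3, 10], [4, 5], [6, 8]], Q = [[1, 2, 4, 7], [3, 5], [6, 8]].
Insert 7: 7 bumps 10 from row 1; 10 appends to row 2. P = [[1, 2, 3, 7], [4, 5, 10], [6, 8]], Q = [[1, 2, 4, 7], [3, 5, 9], [6, 8]].
Insert 9: appended to row 1. P = [[1, 2, 3, 7, 9], [4, 5, 10], [6, 8]], Q = [[1, 2, 4, 7, 10], [3, 5, 9], [6, 8]].

So P = [[1, 2, 3, 7, 9], [4, 5, 10], [6, 8]], Q = [[1, 2, 4, 7, 10], [3, 5, 9], [6, 8]].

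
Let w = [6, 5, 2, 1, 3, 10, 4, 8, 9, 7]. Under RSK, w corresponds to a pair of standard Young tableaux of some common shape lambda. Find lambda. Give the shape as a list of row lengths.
[5, 2, 2, 1]

Row-insert each entry into an empty tableau.

After inserting 6: P = [[6]].
After inserting 5: P = [[5], [6]].
After inserting 2: P = [[2], [5], [6]].
After inserting 1: P = [[1], [2], [5], [6]].
After inserting 3: P = [[1, 3], [2], [5], [6]].
After inserting 10: P = [[1, 3, 10], [2], [5], [6]].
After inserting 4: P = [[1, 3, 4], [2, 10], [5], [6]].
After inserting 8: P = [[1, 3, 4, 8], [2, 10], [5], [6]].
After inserting 9: P = [[1, 3, 4, 8, 9], [2, 10], [5], [6]].
After inserting 7: P = [[1, 3, 4, 7, 9], [2, 8], [5, 10], [6]].

The final insertion tableau P = [[1, 3, 4, 7, 9], [2, 8], [5, 10], [6]] has shape [5, 2, 2, 1].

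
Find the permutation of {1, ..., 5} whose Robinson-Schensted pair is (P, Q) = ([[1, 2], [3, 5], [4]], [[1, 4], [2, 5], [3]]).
Reverse the RSK construction: for i from n down to 1, find the cell of Q containing i, remove the entry at that cell from P, and reverse-bump it up through P; the value ejected from row 1 is w(i).

Step i=5: Q has 5 at row 2, column 2; remove 5 from row 2 of P and reverse-bump: 5 enters row 1 and ejects 2. So w(5) = 2. P is now [[1, 5], [3], [4]].
Step i=4: Q has 4 at row 1, column 2; remove that cell from P, ejecting 5. So w(4) = 5. P is now [[1], [3], [4]].
Step i=3: Q has 3 at row 3, column 1; remove 4 from row 3 of P and reverse-bump: 4 enters row 2 and ejects 3; 3 enters row 1 and ejects 1. So w(3) = 1. P is now [[3], [4]].
Step i=2: Q has 2 at row 2, column 1; remove 4 from row 2 of P and reverse-bump: 4 enters row 1 and ejects 3. So w(2) = 3. P is now [[4]].
Step i=1: Q has 1 at row 1, column 1; remove that cell from P, ejecting 4. So w(1) = 4. P is now [].

So w = 4 3 1 5 2.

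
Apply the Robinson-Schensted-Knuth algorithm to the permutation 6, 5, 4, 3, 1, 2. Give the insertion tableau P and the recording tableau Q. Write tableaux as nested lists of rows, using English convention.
Insert each entry of the permutation into P by Schensted row insertion, recording in Q the position of each new cell.

Insert 6: appended to row 1. P = [[6]].
Insert 5: 5 bumps 6 from row 1; 6 starts row 2. P = [[5], [6]].
Insert 4: 4 bumps 5 from row 1; 5 bumps 6 from row 2; 6 starts row 3. P = [[4], [5], [6]].
Insert 3: 3 bumps 4 from row 1; 4 bumps 5 from row 2; 5 bumps 6 from row 3; 6 starts row 4. P = [[3], [4], [5], [6]].
Insert 1: 1 bumps 3 from row 1; 3 bumps 4 from row 2; 4 bumps 5 from row 3; 5 bumps 6 from row 4; 6 starts row 5. P = [[1], [3], [4], [5], [6]].
Insert 2: appended to row 1. P = [[1, 2], [3], [4], [5], [6]].

So P = [[1, 2], [3], [4], [5], [6]], Q = [[1, 6], [2], [3], [4], [5]].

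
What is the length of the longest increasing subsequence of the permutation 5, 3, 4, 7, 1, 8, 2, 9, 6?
5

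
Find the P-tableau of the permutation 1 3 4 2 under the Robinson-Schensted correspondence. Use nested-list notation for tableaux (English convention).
After inserting 1: P = [[1]].
After inserting 3: P = [[1, 3]].
After inserting 4: P = [[1, 3, 4]].
After inserting 2: P = [[1, 2, 4], [3]].

So P = [[1, 2, 4], [3]].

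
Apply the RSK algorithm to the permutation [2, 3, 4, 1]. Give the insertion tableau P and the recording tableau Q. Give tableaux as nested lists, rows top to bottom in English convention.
P = [[1, 3, 4], [2]], Q = [[1, 2, 3], [4]]

Insert each entry of the permutation into P by Schensted row insertion, recording in Q the position of each new cell.

Insert 2: appended to row 1. P = [[2]].
Insert 3: appended to row 1. P = [[2, 3]].
Insert 4: appended to row 1. P = [[2, 3, 4]].
Insert 1: 1 bumps 2 from row 1; 2 starts row 2. P = [[1, 3, 4], [2]].

So P = [[1, 3, 4], [2]], Q = [[1, 2, 3], [4]].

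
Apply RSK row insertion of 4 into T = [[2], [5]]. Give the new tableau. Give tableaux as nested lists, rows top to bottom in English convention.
[[2, 4], [5]]

4 is larger than every entry of row 1, so it is appended to row 1. The new tableau is [[2, 4], [5]].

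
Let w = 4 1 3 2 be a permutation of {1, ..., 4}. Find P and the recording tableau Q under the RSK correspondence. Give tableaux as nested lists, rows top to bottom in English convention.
P = [[1, 2], [3], [4]], Q = [[1, 3], [2], [4]]

Insert each entry of the permutation into P by Schensted row insertion, recording in Q the position of each new cell.

Insert 4: appended to row 1. P = [[4]].
Insert 1: 1 bumps 4 from row 1; 4 starts row 2. P = [[1], [4]].
Insert 3: appended to row 1. P = [[1, 3], [4]].
Insert 2: 2 bumps 3 from row 1; 3 bumps 4 from row 2; 4 starts row 3. P = [[1, 2], [3], [4]].

So P = [[1, 2], [3], [4]], Q = [[1, 3], [2], [4]].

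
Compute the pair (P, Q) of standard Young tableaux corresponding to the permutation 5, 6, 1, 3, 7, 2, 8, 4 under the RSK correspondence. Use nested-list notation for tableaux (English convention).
Insert each entry of the permutation into P by Schensted row insertion, recording in Q the position of each new cell.

Insert 5: appended to row 1. P = [[5]].
Insert 6: appended to row 1. P = [[5, 6]].
Insert 1: 1 bumps 5 from row 1; 5 starts row 2. P = [[1, 6], [5]].
Insert 3: 3 bumps 6 from row 1; 6 appends to row 2. P = [[1, 3], [5, 6]].
Insert 7: appended to row 1. P = [[1, 3, 7], [5, 6]].
Insert 2: 2 bumps 3 from row 1; 3 bumps 5 from row 2; 5 starts row 3. P = [[1, 2, 7], [3, 6], [5]].
Insert 8: appended to row 1. P = [[1, 2, 7, 8], [3, 6], [5]].
Insert 4: 4 bumps 7 from row 1; 7 appends to row 2. P = [[1, 2, 4, 8], [3, 6, 7], [5]].

So P = [[1, 2, 4, 8], [3, 6, 7], [5]], Q = [[1, 2, 5, 7], [3, 4, 8], [6]].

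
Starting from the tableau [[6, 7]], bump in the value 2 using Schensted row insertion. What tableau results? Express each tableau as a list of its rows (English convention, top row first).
[[2, 7], [6]]

In row 1, 2 replaces 6 (the leftmost entry greater than 2); 6 is bumped to row 2. 6 starts a new row 2. The new tableau is [[2, 7], [6]].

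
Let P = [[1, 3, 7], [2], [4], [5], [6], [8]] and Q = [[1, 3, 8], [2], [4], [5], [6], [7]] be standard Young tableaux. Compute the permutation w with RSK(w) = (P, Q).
Reverse RSK: for i = n, n-1, ..., 1, locate i in Q, remove the corresponding corner cell from P, and reverse-bump its entry up through P; the value ejected from row 1 is w(i).

So w = 8 2 6 5 4 3 1 7.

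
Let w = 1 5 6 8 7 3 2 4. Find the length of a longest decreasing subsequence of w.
4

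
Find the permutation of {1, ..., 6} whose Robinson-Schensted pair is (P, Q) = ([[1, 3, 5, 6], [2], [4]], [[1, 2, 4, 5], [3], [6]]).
2 4 3 5 6 1

Reverse RSK: for i = n, n-1, ..., 1, locate i in Q, remove the corresponding corner cell from P, and reverse-bump its entry up through P; the value ejected from row 1 is w(i).

So w = 2 4 3 5 6 1.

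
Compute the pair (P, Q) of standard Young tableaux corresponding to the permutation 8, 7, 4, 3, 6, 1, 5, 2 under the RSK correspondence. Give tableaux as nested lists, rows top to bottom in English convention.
P = [[1, 2], [3, 5], [4, 6], [7], [8]], Q = [[1, 5], [2, 7], [3, 8], [4], [6]]

Insert each entry of the permutation into P by Schensted row insertion, recording in Q the position of each new cell.

Insert 8: appended to row 1. P = [[8]], Q = [[1]].
Insert 7: 7 bumps 8 from row 1; 8 starts row 2. P = [[7], [8]], Q = [[1], [2]].
Insert 4: 4 bumps 7 from row 1; 7 bumps 8 from row 2; 8 starts row 3. P = [[4], [7], [8]], Q = [[1], [2], [3]].
Insert 3: 3 bumps 4 from row 1; 4 bumps 7 from row 2; 7 bumps 8 from row 3; 8 starts row 4. P = [[3], [4], [7], [8]], Q = [[1], [2], [3], [4]].
Insert 6: appended to row 1. P = [[3, 6], [4], [7], [8]], Q = [[1, 5], [2], [3], [4]].
Insert 1: 1 bumps 3 from row 1; 3 bumps 4 from row 2; 4 bumps 7 from row 3; 7 bumps 8 from row 4; 8 starts row 5. P = [[1, 6], [3], [4], [7], [8]], Q = [[1, 5], [2], [3], [4], [6]].
Insert 5: 5 bumps 6 from row 1; 6 appends to row 2. P = [[1, 5], [3, 6], [4], [7], [8]], Q = [[1, 5], [2, 7], [3], [4], [6]].
Insert 2: 2 bumps 5 from row 1; 5 bumps 6 from row 2; 6 appends to row 3. P = [[1, 2], [3, 5], [4, 6], [7], [8]], Q = [[1, 5], [2, 7], [3, 8], [4], [6]].

So P = [[1, 2], [3, 5], [4, 6], [7], [8]], Q = [[1, 5], [2, 7], [3, 8], [4], [6]].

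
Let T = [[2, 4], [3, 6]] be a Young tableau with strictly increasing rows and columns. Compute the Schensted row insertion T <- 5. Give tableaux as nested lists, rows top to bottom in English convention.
[[2, 4, 5], [3, 6]]

5 is larger than every entry of row 1, so it is appended to row 1. The new tableau is [[2, 4, 5], [3, 6]].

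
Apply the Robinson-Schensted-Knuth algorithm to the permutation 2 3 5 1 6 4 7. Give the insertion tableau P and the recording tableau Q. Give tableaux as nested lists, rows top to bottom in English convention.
Insert each entry of the permutation into P by Schensted row insertion, recording in Q the position of each new cell.

Insert 2: appended to row 1. P = [[2]], Q = [[1]].
Insert 3: appended to row 1. P = [[2, 3]], Q = [[1, 2]].
Insert 5: appended to row 1. P = [[2, 3, 5]], Q = [[1, 2, 3]].
Insert 1: 1 bumps 2 from row 1; 2 starts row 2. P = [[1, 3, 5], [2]], Q = [[1, 2, 3], [4]].
Insert 6: appended to row 1. P = [[1, 3, 5, 6], [2]], Q = [[1, 2, 3, 5], [4]].
Insert 4: 4 bumps 5 from row 1; 5 appends to row 2. P = [[1, 3, 4, 6], [2, 5]], Q = [[1, 2, 3, 5], [4, 6]].
Insert 7: appended to row 1. P = [[1, 3, 4, 6, 7], [2, 5]], Q = [[1, 2, 3, 5, 7], [4, 6]].

So P = [[1, 3, 4, 6, 7], [2, 5]], Q = [[1, 2, 3, 5, 7], [4, 6]].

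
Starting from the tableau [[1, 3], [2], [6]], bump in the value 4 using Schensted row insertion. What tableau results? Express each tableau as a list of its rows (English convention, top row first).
[[1, 3, 4], [2], [6]]

4 is larger than every entry of row 1, so it is appended to row 1. The new tableau is [[1, 3, 4], [2], [6]].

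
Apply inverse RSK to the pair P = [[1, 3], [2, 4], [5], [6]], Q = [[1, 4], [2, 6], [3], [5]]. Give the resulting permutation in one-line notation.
6 5 2 4 1 3

Reverse the RSK construction: for i from n down to 1, find the cell of Q containing i, remove the entry at that cell from P, and reverse-bump it up through P; the value ejected from row 1 is w(i).

Step i=6: Q has 6 at row 2, column 2; remove 4 from row 2 of P and reverse-bump: 4 enters row 1 and ejects 3. So w(6) = 3. P is now [[1, 4], [2], [5], [6]].
Step i=5: Q has 5 at row 4, column 1; remove 6 from row 4 of P and reverse-bump: 6 enters row 3 and ejects 5; 5 enters row 2 and ejects 2; 2 enters row 1 and ejects 1. So w(5) = 1. P is now [[2, 4], [5], [6]].
Step i=4: Q has 4 at row 1, column 2; remove that cell from P, ejecting 4. So w(4) = 4. P is now [[2], [5], [6]].
Step i=3: Q has 3 at row 3, column 1; remove 6 from row 3 of P and reverse-bump: 6 enters row 2 and ejects 5; 5 enters row 1 and ejects 2. So w(3) = 2. P is now [[5], [6]].
Step i=2: Q has 2 at row 2, column 1; remove 6 from row 2 of P and reverse-bump: 6 enters row 1 and ejects 5. So w(2) = 5. P is now [[6]].
Step i=1: Q has 1 at row 1, column 1; remove that cell from P, ejecting 6. So w(1) = 6. P is now [].

So w = 6 5 2 4 1 3.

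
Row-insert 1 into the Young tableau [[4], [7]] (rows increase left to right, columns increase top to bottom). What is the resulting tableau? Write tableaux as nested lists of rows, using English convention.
[[1], [4], [7]]

In row 1, 1 replaces 4 (the leftmost entry greater than 1); 4 is bumped to row 2. In row 2, 4 replaces 7 (the leftmost entry greater than 4); 7 is bumped to row 3. 7 starts a new row 3. The new tableau is [[1], [4], [7]].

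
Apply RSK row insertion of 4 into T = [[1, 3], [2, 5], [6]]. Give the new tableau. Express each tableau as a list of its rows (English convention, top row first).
4 is larger than every entry of row 1, so it is appended to row 1. The new tableau is [[1, 3, 4], [2, 5], [6]].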